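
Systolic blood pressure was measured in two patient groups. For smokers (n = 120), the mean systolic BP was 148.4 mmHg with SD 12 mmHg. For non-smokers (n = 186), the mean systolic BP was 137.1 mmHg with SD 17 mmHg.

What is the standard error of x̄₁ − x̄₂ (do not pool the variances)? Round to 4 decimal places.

1.6594

Standard errors of each mean: 12/√120 = 1.0954 and 17/√186 = 1.2465.
SE(x̄₁ − x̄₂) = √(1.0954² + 1.2465²) = 1.6594 for independent samples with unequal variances.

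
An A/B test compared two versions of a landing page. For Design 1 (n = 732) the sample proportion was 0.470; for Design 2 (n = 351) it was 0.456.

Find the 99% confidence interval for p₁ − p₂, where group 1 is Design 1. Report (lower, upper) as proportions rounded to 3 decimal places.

(-0.069, 0.097)

SE₁ = √(p̂₁(1−p̂₁)/n₁) = √(0.4700·0.5300/732) = 0.01845; SE₂ = √(0.4560·0.5440/351) = 0.02658.
Independent samples: SE of the difference = √(SE₁² + SE₂²) = √(0.0003404025 + 0.0007064964) = 0.03236.
z* for 99% confidence is 2.576, so the margin of error is 2.576 × 0.03236 = 0.08336.
Point estimate p̂₁ − p̂₂ = 0.4700 − 0.4560 = 0.0140.
0.0140 ± 0.08336 → (-0.069, 0.097).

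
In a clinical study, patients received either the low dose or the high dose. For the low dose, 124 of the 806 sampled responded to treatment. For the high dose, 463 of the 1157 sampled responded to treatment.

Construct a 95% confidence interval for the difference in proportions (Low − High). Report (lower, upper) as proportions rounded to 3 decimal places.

(-0.284, -0.209)

p̂₁ = 124/806 = 0.1538 and p̂₂ = 463/1157 = 0.4002.
SE₁ = √(p̂₁(1−p̂₁)/n₁) = √(0.1538·0.8462/806) = 0.01271; SE₂ = √(0.4002·0.5998/1157) = 0.01440.
Independent samples: SE of the difference = √(SE₁² + SE₂²) = √(0.0001615441 + 0.00020736) = 0.01921.
z* for 95% confidence is 1.960, so the margin of error is 1.960 × 0.01921 = 0.03765.
Point estimate p̂₁ − p̂₂ = 0.1538 − 0.4002 = -0.2464.
-0.2464 ± 0.03765 → (-0.284, -0.209).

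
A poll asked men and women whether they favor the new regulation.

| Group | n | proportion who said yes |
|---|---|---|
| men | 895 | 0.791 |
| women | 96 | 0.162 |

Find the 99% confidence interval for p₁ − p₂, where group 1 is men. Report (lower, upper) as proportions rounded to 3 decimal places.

The two standard errors are √(0.7910×0.2090/895) = 0.01359 and √(0.1620×0.8380/96) = 0.03760.
Because the samples are independent, SE_diff = √(0.01359² + 0.03760²) = 0.03998.
Using z* = 2.576 for 99%, ME = 2.576 × 0.03998 = 0.10299.
p̂₁ − p̂₂ = 0.6290; interval 0.6290 ± 0.10299 gives (0.526, 0.732).

(0.526, 0.732)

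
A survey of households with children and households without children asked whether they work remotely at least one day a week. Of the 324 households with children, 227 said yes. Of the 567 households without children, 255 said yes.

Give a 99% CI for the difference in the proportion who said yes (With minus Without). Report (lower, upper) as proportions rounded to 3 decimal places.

(0.166, 0.336)

Sample proportions: 227/324 = 0.7006, 255/567 = 0.4497.
Each SE is √(p̂(1−p̂)/n): √(0.7006·0.2994/324) = 0.02544 and √(0.4497·0.5503/567) = 0.02089.
SE(p̂₁ − p̂₂) = √(SE₁² + SE₂²) = √(0.0006471936 + 0.0004363921) = 0.03292, since the two samples are independent.
At 99% confidence z* = 2.576; margin = 2.576 × 0.03292 = 0.08480.
The difference is 0.7006 − 0.4497 = 0.2509, so the interval is 0.2509 ± 0.08480 = (0.166, 0.336).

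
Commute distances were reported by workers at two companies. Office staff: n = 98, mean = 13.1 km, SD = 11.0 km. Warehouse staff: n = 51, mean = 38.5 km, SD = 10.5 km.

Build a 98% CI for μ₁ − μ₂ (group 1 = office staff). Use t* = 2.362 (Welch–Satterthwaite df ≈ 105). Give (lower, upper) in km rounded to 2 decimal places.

(-29.75, -21.05)

Standard errors of each mean: 11.0/√98 = 1.1112 and 10.5/√51 = 1.4703.
SE(x̄₁ − x̄₂) = √(1.1112² + 1.4703²) = 1.8430 for independent samples with unequal variances.
With t* = 2.362, the margin is 2.362 × 1.8430 = 4.3532.
x̄₁ − x̄₂ = 13.1 − 38.5 = -25.4000; the interval is -25.4000 ± 4.3532 = (-29.75, -21.05).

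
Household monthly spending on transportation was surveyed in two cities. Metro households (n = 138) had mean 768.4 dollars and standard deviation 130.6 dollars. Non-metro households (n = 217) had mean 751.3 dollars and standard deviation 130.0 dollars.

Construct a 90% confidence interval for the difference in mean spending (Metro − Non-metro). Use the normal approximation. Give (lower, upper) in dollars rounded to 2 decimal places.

Per-group SEs: s₁/√n₁ = 130.6/√138 = 11.1174, s₂/√n₂ = 130.0/√217 = 8.8250.
Unpooled SE of the difference: √(123.59658276 + 77.880625) = 14.1943.
Margin of error = z* · SE = 1.645 × 14.1943 = 23.3496.
x̄₁ − x̄₂ = 768.4 − 751.3 = 17.1000.
CI: 17.1000 ± 23.3496 = (-6.25, 40.45).

(-6.25, 40.45)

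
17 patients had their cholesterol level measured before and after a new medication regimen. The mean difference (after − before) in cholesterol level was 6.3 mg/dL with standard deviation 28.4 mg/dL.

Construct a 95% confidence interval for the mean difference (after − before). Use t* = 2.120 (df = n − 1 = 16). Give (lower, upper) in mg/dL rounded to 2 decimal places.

(-8.30, 20.90)

Paired design: SE = s_d/√n = 28.4/√17 = 6.8880.
t* = 2.120; margin of error = 2.120 × 6.8880 = 14.6026.
6.3 ± 14.6026 → (-8.30, 20.90).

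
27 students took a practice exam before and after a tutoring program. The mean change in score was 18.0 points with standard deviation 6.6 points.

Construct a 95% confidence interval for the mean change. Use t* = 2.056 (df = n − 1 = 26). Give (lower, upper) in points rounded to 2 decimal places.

(15.39, 20.61)

Paired design: SE = s_d/√n = 6.6/√27 = 1.2702.
t* = 2.056; margin of error = 2.056 × 1.2702 = 2.6115.
18.0 ± 2.6115 → (15.39, 20.61).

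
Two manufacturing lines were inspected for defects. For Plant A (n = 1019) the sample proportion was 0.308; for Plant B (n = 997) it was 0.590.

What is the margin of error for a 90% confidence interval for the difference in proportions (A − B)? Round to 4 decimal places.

The two standard errors are √(0.3080×0.6920/1019) = 0.01446 and √(0.5900×0.4100/997) = 0.01558.
Because the samples are independent, SE_diff = √(0.01446² + 0.01558²) = 0.02126.
Using z* = 1.645 for 90%, ME = 1.645 × 0.02126 = 0.03497.

0.0350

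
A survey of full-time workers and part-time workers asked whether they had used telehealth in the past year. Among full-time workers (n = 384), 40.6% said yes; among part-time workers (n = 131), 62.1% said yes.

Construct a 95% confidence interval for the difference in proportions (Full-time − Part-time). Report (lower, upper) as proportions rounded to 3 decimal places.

(-0.312, -0.118)

Each SE is √(p̂(1−p̂)/n): √(0.4060·0.5940/384) = 0.02506 and √(0.6210·0.3790/131) = 0.04239.
SE(p̂₁ − p̂₂) = √(SE₁² + SE₂²) = √(0.0006280036 + 0.0017969121) = 0.04924, since the two samples are independent.
At 95% confidence z* = 1.960; margin = 1.960 × 0.04924 = 0.09651.
The difference is 0.4060 − 0.6210 = -0.2150, so the interval is -0.2150 ± 0.09651 = (-0.312, -0.118).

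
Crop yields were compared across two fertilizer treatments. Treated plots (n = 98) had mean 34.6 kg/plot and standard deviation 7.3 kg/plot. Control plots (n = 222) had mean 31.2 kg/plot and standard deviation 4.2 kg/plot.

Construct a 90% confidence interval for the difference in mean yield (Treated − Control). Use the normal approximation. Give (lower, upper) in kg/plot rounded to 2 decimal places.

SE₁ = s₁/√n₁ = 7.3/√98 = 0.7374; SE₂ = 4.2/√222 = 0.2819.
Independent samples, unequal variances: SE_diff = √(SE₁² + SE₂²) = √(0.54375876 + 0.07946761) = 0.7894.
z* = 1.645, so margin of error = 1.645 × 0.7894 = 1.2986.
Difference in means = 34.6 − 31.2 = 3.4000.
3.4000 ± 1.2986 → (2.10, 4.70).

(2.10, 4.70)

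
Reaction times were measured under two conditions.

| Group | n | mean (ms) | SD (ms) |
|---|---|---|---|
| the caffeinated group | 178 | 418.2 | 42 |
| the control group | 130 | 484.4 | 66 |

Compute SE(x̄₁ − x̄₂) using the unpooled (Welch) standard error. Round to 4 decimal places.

Standard errors of each mean: 42/√178 = 3.1480 and 66/√130 = 5.7886.
SE(x̄₁ − x̄₂) = √(3.1480² + 5.7886²) = 6.5892 for independent samples with unequal variances.

6.5892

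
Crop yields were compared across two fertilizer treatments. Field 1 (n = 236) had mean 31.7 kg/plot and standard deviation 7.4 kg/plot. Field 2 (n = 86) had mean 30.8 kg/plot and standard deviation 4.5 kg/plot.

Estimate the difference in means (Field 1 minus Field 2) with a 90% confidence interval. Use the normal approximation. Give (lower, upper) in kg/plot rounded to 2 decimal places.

(-0.22, 2.02)

SE₁ = s₁/√n₁ = 7.4/√236 = 0.4817; SE₂ = 4.5/√86 = 0.4852.
Independent samples, unequal variances: SE_diff = √(SE₁² + SE₂²) = √(0.23203489 + 0.23541904) = 0.6837.
z* = 1.645, so margin of error = 1.645 × 0.6837 = 1.1247.
Difference in means = 31.7 − 30.8 = 0.9000.
0.9000 ± 1.1247 → (-0.22, 2.02).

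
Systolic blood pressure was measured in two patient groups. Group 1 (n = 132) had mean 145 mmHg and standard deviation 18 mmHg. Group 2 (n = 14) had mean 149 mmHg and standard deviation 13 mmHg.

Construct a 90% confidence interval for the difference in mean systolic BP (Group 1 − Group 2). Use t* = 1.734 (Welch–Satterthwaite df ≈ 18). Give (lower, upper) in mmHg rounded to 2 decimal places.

(-10.61, 2.61)

Standard errors of each mean: 18/√132 = 1.5667 and 13/√14 = 3.4744.
SE(x̄₁ − x̄₂) = √(1.5667² + 3.4744²) = 3.8113 for independent samples with unequal variances.
With t* = 1.734, the margin is 1.734 × 3.8113 = 6.6088.
x̄₁ − x̄₂ = 145 − 149 = -4.0000; the interval is -4.0000 ± 6.6088 = (-10.61, 2.61).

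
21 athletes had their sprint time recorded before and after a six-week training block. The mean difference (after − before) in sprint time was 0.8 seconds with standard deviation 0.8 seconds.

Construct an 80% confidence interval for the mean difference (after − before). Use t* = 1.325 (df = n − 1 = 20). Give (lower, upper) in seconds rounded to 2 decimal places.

Paired design: SE = s_d/√n = 0.8/√21 = 0.1746.
t* = 1.325; margin of error = 1.325 × 0.1746 = 0.2313.
0.8 ± 0.2313 → (0.57, 1.03).

(0.57, 1.03)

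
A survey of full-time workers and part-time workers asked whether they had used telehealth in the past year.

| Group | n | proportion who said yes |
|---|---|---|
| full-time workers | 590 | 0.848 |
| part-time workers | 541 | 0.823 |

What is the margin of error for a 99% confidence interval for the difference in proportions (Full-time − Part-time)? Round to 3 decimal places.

SE₁ = √(p̂₁(1−p̂₁)/n₁) = √(0.8480·0.1520/590) = 0.01478; SE₂ = √(0.8230·0.1770/541) = 0.01641.
Independent samples: SE of the difference = √(SE₁² + SE₂²) = √(0.0002184484 + 0.0002692881) = 0.02208.
z* for 99% confidence is 2.576, so the margin of error is 2.576 × 0.02208 = 0.05688.

0.057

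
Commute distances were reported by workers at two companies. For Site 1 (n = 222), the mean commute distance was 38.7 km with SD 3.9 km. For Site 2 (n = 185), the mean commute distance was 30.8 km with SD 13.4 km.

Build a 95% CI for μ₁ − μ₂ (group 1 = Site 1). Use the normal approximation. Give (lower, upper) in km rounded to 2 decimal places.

(5.90, 9.90)

SE₁ = s₁/√n₁ = 3.9/√222 = 0.2618; SE₂ = 13.4/√185 = 0.9852.
Independent samples, unequal variances: SE_diff = √(SE₁² + SE₂²) = √(0.06853924 + 0.97061904) = 1.0194.
z* = 1.960, so margin of error = 1.960 × 1.0194 = 1.9980.
Difference in means = 38.7 − 30.8 = 7.9000.
7.9000 ± 1.9980 → (5.90, 9.90).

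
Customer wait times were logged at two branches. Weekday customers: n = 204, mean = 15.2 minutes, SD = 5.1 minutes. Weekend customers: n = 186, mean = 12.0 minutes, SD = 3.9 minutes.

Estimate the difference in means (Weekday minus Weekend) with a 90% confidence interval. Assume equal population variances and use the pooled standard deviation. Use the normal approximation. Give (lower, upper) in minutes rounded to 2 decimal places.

(2.44, 3.96)

Pooled variance s_p² = [203·5.1² + 185·3.9²] / (204+186−2) = 20.8605, so s_p = 4.5673.
SE_diff = s_p·√(1/n₁ + 1/n₂) = 4.5673·√(1/204 + 1/186) = 0.4630.
z* = 1.645; margin = 1.645 × 0.4630 = 0.7616.
Difference = 15.2 − 12.0 = 3.2000.
3.2000 ± 0.7616 → (2.44, 3.96).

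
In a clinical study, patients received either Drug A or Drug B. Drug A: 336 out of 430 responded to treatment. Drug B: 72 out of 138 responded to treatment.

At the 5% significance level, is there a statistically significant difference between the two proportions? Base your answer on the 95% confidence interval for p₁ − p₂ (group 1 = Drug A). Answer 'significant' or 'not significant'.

Sample proportions: 336/430 = 0.7814, 72/138 = 0.5217.
Each SE is √(p̂(1−p̂)/n): √(0.7814·0.2186/430) = 0.01993 and √(0.5217·0.4783/138) = 0.04252.
SE(p̂₁ − p̂₂) = √(SE₁² + SE₂²) = √(0.0003972049 + 0.0018079504) = 0.04696, since the two samples are independent.
At 95% confidence z* = 1.960; margin = 1.960 × 0.04696 = 0.09204.
The difference is 0.7814 − 0.5217 = 0.2597, so the interval is 0.2597 ± 0.09204 = (0.16766, 0.35174).
The interval (0.16766, 0.35174) does not contain 0, so the difference is significant.

significant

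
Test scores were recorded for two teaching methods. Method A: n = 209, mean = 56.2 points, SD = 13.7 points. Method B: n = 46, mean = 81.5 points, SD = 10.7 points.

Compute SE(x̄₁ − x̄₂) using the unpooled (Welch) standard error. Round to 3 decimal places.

1.840

SE₁ = s₁/√n₁ = 13.7/√209 = 0.9476; SE₂ = 10.7/√46 = 1.5776.
Independent samples, unequal variances: SE_diff = √(SE₁² + SE₂²) = √(0.89794576 + 2.48882176) = 1.8403.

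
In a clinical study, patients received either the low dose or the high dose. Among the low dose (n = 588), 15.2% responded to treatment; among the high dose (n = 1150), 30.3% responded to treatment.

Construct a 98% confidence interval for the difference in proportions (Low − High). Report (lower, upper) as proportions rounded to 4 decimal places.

(-0.1977, -0.1043)

SE₁ = √(p̂₁(1−p̂₁)/n₁) = √(0.1520·0.8480/588) = 0.01481; SE₂ = √(0.3030·0.6970/1150) = 0.01355.
Independent samples: SE of the difference = √(SE₁² + SE₂²) = √(0.0002193361 + 0.0001836025) = 0.02007.
z* for 98% confidence is 2.326, so the margin of error is 2.326 × 0.02007 = 0.04668.
Point estimate p̂₁ − p̂₂ = 0.1520 − 0.3030 = -0.1510.
-0.1510 ± 0.04668 → (-0.1977, -0.1043).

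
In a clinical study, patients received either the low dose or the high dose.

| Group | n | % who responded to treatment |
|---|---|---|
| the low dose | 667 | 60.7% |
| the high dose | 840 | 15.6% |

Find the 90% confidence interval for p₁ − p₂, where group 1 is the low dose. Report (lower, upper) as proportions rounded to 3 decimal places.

The two standard errors are √(0.6070×0.3930/667) = 0.01891 and √(0.1560×0.8440/840) = 0.01252.
Because the samples are independent, SE_diff = √(0.01891² + 0.01252²) = 0.02268.
Using z* = 1.645 for 90%, ME = 1.645 × 0.02268 = 0.03731.
p̂₁ − p̂₂ = 0.4510; interval 0.4510 ± 0.03731 gives (0.414, 0.488).

(0.414, 0.488)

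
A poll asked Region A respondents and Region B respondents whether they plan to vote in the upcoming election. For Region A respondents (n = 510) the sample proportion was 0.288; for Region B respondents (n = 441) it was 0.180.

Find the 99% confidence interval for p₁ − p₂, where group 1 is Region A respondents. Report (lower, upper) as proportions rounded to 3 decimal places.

SE₁ = √(p̂₁(1−p̂₁)/n₁) = √(0.2880·0.7120/510) = 0.02005; SE₂ = √(0.1800·0.8200/441) = 0.01829.
Independent samples: SE of the difference = √(SE₁² + SE₂²) = √(0.0004020025 + 0.0003345241) = 0.02714.
z* for 99% confidence is 2.576, so the margin of error is 2.576 × 0.02714 = 0.06991.
Point estimate p̂₁ − p̂₂ = 0.2880 − 0.1800 = 0.1080.
0.1080 ± 0.06991 → (0.038, 0.178).

(0.038, 0.178)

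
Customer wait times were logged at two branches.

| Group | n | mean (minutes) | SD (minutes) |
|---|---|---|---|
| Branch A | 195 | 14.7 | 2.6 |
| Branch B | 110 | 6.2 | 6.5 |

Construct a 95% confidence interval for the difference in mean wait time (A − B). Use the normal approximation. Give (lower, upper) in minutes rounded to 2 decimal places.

(7.23, 9.77)

SE₁ = s₁/√n₁ = 2.6/√195 = 0.1862; SE₂ = 6.5/√110 = 0.6198.
Independent samples, unequal variances: SE_diff = √(SE₁² + SE₂²) = √(0.03467044 + 0.38415204) = 0.6472.
z* = 1.960, so margin of error = 1.960 × 0.6472 = 1.2685.
Difference in means = 14.7 − 6.2 = 8.5000.
8.5000 ± 1.2685 → (7.23, 9.77).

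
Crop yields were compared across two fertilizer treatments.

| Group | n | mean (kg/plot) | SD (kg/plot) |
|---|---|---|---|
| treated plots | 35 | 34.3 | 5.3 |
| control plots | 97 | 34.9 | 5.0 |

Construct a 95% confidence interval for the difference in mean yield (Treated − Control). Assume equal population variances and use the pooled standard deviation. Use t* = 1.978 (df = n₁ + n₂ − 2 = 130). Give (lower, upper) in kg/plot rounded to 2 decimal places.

Pooled variance s_p² = [34·5.3² + 96·5.0²] / (35+97−2) = 25.8082, so s_p = 5.0802.
SE_diff = s_p·√(1/n₁ + 1/n₂) = 5.0802·√(1/35 + 1/97) = 1.0017.
t* = 1.978; margin = 1.978 × 1.0017 = 1.9814.
Difference = 34.3 − 34.9 = -0.6000.
-0.6000 ± 1.9814 → (-2.58, 1.38).

(-2.58, 1.38)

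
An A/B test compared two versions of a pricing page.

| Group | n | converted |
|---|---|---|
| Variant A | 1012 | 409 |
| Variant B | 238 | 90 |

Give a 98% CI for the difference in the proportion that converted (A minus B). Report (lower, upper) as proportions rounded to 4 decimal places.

(-0.0554, 0.1074)

p̂₁ = 409/1012 = 0.4042 and p̂₂ = 90/238 = 0.3782.
SE₁ = √(p̂₁(1−p̂₁)/n₁) = √(0.4042·0.5958/1012) = 0.01543; SE₂ = √(0.3782·0.6218/238) = 0.03143.
Independent samples: SE of the difference = √(SE₁² + SE₂²) = √(0.0002380849 + 0.0009878449) = 0.03501.
z* for 98% confidence is 2.326, so the margin of error is 2.326 × 0.03501 = 0.08143.
Point estimate p̂₁ − p̂₂ = 0.4042 − 0.3782 = 0.0260.
0.0260 ± 0.08143 → (-0.0554, 0.1074).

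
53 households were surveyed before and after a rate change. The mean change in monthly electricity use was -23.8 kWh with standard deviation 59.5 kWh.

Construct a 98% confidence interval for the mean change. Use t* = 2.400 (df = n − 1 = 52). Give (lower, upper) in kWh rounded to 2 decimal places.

This is a matched-pairs design, so SE = s_d/√n = 59.5/√53 = 8.1730.
Margin = 2.400 × 8.1730 = 19.6152; the interval is -23.8 ± 19.6152 = (-43.42, -4.18).

(-43.42, -4.18)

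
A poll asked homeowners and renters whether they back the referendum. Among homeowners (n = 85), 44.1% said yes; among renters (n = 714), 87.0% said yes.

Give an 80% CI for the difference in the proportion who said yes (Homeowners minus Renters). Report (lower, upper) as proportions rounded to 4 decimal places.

(-0.4999, -0.3581)

SE₁ = √(p̂₁(1−p̂₁)/n₁) = √(0.4410·0.5590/85) = 0.05385; SE₂ = √(0.8700·0.1300/714) = 0.01259.
Independent samples: SE of the difference = √(SE₁² + SE₂²) = √(0.0028998225 + 0.0001585081) = 0.05530.
z* for 80% confidence is 1.282, so the margin of error is 1.282 × 0.05530 = 0.07089.
Point estimate p̂₁ − p̂₂ = 0.4410 − 0.8700 = -0.4290.
-0.4290 ± 0.07089 → (-0.4999, -0.3581).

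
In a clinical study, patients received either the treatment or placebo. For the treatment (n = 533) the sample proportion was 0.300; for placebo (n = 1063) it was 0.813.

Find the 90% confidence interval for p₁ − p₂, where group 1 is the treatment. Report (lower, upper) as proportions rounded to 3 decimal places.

Each SE is √(p̂(1−p̂)/n): √(0.3000·0.7000/533) = 0.01985 and √(0.8130·0.1870/1063) = 0.01196.
SE(p̂₁ − p̂₂) = √(SE₁² + SE₂²) = √(0.0003940225 + 0.0001430416) = 0.02317, since the two samples are independent.
At 90% confidence z* = 1.645; margin = 1.645 × 0.02317 = 0.03811.
The difference is 0.3000 − 0.8130 = -0.5130, so the interval is -0.5130 ± 0.03811 = (-0.551, -0.475).

(-0.551, -0.475)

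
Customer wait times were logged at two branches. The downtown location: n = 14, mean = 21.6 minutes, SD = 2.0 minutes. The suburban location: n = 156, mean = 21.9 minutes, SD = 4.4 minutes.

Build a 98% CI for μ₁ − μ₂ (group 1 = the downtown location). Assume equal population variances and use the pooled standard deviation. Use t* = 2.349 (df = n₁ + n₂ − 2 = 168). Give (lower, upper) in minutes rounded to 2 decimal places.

s_p = √[((n₁−1)s₁² + (n₂−1)s₂²)/(n₁+n₂−2)] = √[(13·2.0² + 155·4.4²)/168] = 4.2628.
SE = 4.2628·√(1/14 + 1/156) = 1.1893.
With t* = 2.349, margin = 2.349 × 1.1893 = 2.7937.
x̄₁ − x̄₂ = 21.6 − 21.9 = -0.3000; interval -0.3000 ± 2.7937 = (-3.09, 2.49).

(-3.09, 2.49)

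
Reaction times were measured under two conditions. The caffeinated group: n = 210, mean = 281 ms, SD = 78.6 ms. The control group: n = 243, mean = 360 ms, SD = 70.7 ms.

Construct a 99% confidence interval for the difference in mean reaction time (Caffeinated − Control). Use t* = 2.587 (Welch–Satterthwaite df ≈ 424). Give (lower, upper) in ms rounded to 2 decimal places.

(-97.29, -60.71)

SE₁ = s₁/√n₁ = 78.6/√210 = 5.4239; SE₂ = 70.7/√243 = 4.5354.
Independent samples, unequal variances: SE_diff = √(SE₁² + SE₂²) = √(29.41869121 + 20.56985316) = 7.0703.
t* = 2.587, so margin of error = 2.587 × 7.0703 = 18.2909.
Difference in means = 281 − 360 = -79.0000.
-79.0000 ± 18.2909 → (-97.29, -60.71).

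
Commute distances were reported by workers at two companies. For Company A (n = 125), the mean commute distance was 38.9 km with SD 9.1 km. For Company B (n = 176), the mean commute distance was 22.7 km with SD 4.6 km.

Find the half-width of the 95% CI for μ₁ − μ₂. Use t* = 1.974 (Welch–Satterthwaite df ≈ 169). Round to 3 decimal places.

Standard errors of each mean: 9.1/√125 = 0.8139 and 4.6/√176 = 0.3467.
SE(x̄₁ − x̄₂) = √(0.8139² + 0.3467²) = 0.8847 for independent samples with unequal variances.
With t* = 1.974, the margin is 1.974 × 0.8847 = 1.7464.

1.746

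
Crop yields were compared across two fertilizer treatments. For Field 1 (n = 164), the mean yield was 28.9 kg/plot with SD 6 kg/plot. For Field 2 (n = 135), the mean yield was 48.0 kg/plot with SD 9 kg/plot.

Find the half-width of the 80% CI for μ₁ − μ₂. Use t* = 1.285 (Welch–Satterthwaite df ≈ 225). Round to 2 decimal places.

1.16

Standard errors of each mean: 6/√164 = 0.4685 and 9/√135 = 0.7746.
SE(x̄₁ − x̄₂) = √(0.4685² + 0.7746²) = 0.9053 for independent samples with unequal variances.
With t* = 1.285, the margin is 1.285 × 0.9053 = 1.1633.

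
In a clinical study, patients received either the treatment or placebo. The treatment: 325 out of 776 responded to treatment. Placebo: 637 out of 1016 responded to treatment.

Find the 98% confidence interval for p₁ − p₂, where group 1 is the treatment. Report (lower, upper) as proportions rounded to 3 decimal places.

(-0.262, -0.154)

First, p̂₁ = 325/776 = 0.4188; p̂₂ = 637/1016 = 0.6270.
The two standard errors are √(0.4188×0.5812/776) = 0.01771 and √(0.6270×0.3730/1016) = 0.01517.
Because the samples are independent, SE_diff = √(0.01771² + 0.01517²) = 0.02332.
Using z* = 2.326 for 98%, ME = 2.326 × 0.02332 = 0.05424.
p̂₁ − p̂₂ = -0.2082; interval -0.2082 ± 0.05424 gives (-0.262, -0.154).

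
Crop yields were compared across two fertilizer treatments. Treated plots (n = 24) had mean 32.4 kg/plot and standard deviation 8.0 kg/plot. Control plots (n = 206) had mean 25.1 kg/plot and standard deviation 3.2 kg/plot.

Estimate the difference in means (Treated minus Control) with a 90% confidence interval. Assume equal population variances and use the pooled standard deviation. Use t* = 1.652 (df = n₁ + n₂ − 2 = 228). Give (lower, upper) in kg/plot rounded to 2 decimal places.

(5.89, 8.71)

s_p = √[((n₁−1)s₁² + (n₂−1)s₂²)/(n₁+n₂−2)] = √[(23·8.0² + 205·3.2²)/228] = 3.9577.
SE = 3.9577·√(1/24 + 1/206) = 0.8536.
With t* = 1.652, margin = 1.652 × 0.8536 = 1.4101.
x̄₁ − x̄₂ = 32.4 − 25.1 = 7.3000; interval 7.3000 ± 1.4101 = (5.89, 8.71).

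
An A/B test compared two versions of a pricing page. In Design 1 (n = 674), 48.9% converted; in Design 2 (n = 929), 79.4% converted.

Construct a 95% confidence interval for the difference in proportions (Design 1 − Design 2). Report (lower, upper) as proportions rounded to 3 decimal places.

SE₁ = √(p̂₁(1−p̂₁)/n₁) = √(0.4890·0.5110/674) = 0.01925; SE₂ = √(0.7940·0.2060/929) = 0.01327.
Independent samples: SE of the difference = √(SE₁² + SE₂²) = √(0.0003705625 + 0.0001760929) = 0.02338.
z* for 95% confidence is 1.960, so the margin of error is 1.960 × 0.02338 = 0.04582.
Point estimate p̂₁ − p̂₂ = 0.4890 − 0.7940 = -0.3050.
-0.3050 ± 0.04582 → (-0.351, -0.259).

(-0.351, -0.259)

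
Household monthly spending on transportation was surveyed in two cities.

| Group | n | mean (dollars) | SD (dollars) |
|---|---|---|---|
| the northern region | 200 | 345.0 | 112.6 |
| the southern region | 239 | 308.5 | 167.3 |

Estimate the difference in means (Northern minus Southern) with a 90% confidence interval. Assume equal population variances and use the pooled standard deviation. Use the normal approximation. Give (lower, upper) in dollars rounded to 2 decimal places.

(13.65, 59.35)

s_p = √[((n₁−1)s₁² + (n₂−1)s₂²)/(n₁+n₂−2)] = √[(199·112.6² + 238·167.3²)/437] = 144.9732.
SE = 144.9732·√(1/200 + 1/239) = 13.8933.
With z* = 1.645, margin = 1.645 × 13.8933 = 22.8545.
x̄₁ − x̄₂ = 345.0 − 308.5 = 36.5000; interval 36.5000 ± 22.8545 = (13.65, 59.35).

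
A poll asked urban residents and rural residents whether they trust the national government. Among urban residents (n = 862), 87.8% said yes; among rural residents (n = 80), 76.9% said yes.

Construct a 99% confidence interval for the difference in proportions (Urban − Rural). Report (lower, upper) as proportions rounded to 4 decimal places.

(-0.0157, 0.2337)

Each SE is √(p̂(1−p̂)/n): √(0.8780·0.1220/862) = 0.01115 and √(0.7690·0.2310/80) = 0.04712.
SE(p̂₁ − p̂₂) = √(SE₁² + SE₂²) = √(0.0001243225 + 0.0022202944) = 0.04842, since the two samples are independent.
At 99% confidence z* = 2.576; margin = 2.576 × 0.04842 = 0.12473.
The difference is 0.8780 − 0.7690 = 0.1090, so the interval is 0.1090 ± 0.12473 = (-0.0157, 0.2337).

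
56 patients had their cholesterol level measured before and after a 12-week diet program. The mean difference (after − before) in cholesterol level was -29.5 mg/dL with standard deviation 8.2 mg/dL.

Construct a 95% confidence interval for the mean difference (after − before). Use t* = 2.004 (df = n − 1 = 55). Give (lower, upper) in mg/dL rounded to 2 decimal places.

(-31.70, -27.30)

This is a matched-pairs design, so SE = s_d/√n = 8.2/√56 = 1.0958.
Margin = 2.004 × 1.0958 = 2.1960; the interval is -29.5 ± 2.1960 = (-31.70, -27.30).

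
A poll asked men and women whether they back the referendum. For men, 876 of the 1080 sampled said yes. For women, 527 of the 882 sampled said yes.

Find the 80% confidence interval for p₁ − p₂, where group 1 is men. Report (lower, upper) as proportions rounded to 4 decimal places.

p̂₁ = 876/1080 = 0.8111 and p̂₂ = 527/882 = 0.5975.
SE₁ = √(p̂₁(1−p̂₁)/n₁) = √(0.8111·0.1889/1080) = 0.01191; SE₂ = √(0.5975·0.4025/882) = 0.01651.
Independent samples: SE of the difference = √(SE₁² + SE₂²) = √(0.0001418481 + 0.0002725801) = 0.02036.
z* for 80% confidence is 1.282, so the margin of error is 1.282 × 0.02036 = 0.02610.
Point estimate p̂₁ − p̂₂ = 0.8111 − 0.5975 = 0.2136.
0.2136 ± 0.02610 → (0.1875, 0.2397).

(0.1875, 0.2397)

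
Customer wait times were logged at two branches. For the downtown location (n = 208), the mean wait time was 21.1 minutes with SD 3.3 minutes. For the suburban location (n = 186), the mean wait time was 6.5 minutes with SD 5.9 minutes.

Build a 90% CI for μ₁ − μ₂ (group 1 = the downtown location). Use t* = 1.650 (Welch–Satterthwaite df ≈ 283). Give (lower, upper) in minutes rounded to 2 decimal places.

SE₁ = s₁/√n₁ = 3.3/√208 = 0.2288; SE₂ = 5.9/√186 = 0.4326.
Independent samples, unequal variances: SE_diff = √(SE₁² + SE₂²) = √(0.05234944 + 0.18714276) = 0.4894.
t* = 1.650, so margin of error = 1.650 × 0.4894 = 0.8075.
Difference in means = 21.1 − 6.5 = 14.6000.
14.6000 ± 0.8075 → (13.79, 15.41).

(13.79, 15.41)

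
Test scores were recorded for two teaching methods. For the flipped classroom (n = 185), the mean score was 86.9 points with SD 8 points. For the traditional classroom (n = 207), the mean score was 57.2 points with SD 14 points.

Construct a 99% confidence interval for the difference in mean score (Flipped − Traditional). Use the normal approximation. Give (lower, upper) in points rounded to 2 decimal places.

(26.77, 32.63)

SE₁ = s₁/√n₁ = 8/√185 = 0.5882; SE₂ = 14/√207 = 0.9731.
Independent samples, unequal variances: SE_diff = √(SE₁² + SE₂²) = √(0.34597924 + 0.94692361) = 1.1371.
z* = 2.576, so margin of error = 2.576 × 1.1371 = 2.9292.
Difference in means = 86.9 − 57.2 = 29.7000.
29.7000 ± 2.9292 → (26.77, 32.63).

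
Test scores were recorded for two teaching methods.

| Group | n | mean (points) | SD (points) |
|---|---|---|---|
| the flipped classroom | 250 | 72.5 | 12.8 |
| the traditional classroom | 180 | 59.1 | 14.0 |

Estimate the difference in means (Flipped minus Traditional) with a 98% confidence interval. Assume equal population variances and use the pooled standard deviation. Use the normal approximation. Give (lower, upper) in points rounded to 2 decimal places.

s_p = √[((n₁−1)s₁² + (n₂−1)s₂²)/(n₁+n₂−2)] = √[(249·12.8² + 179·14.0²)/428] = 13.3150.
SE = 13.3150·√(1/250 + 1/180) = 1.3016.
With z* = 2.326, margin = 2.326 × 1.3016 = 3.0275.
x̄₁ − x̄₂ = 72.5 − 59.1 = 13.4000; interval 13.4000 ± 3.0275 = (10.37, 16.43).

(10.37, 16.43)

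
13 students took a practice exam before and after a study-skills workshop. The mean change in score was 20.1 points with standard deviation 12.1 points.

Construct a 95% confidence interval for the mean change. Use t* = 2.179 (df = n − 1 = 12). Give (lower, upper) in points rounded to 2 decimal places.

(12.79, 27.41)

Paired design: SE = s_d/√n = 12.1/√13 = 3.3559.
t* = 2.179; margin of error = 2.179 × 3.3559 = 7.3125.
20.1 ± 7.3125 → (12.79, 27.41).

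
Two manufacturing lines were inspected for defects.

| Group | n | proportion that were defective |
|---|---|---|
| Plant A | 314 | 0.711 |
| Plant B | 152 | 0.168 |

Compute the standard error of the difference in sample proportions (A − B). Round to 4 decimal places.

0.0397

SE₁ = √(p̂₁(1−p̂₁)/n₁) = √(0.7110·0.2890/314) = 0.02558; SE₂ = √(0.1680·0.8320/152) = 0.03032.
Independent samples: SE of the difference = √(SE₁² + SE₂²) = √(0.0006543364 + 0.0009193024) = 0.03967.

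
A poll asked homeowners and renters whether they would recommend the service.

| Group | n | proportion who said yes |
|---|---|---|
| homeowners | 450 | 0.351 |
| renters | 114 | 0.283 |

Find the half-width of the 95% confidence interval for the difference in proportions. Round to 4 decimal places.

The two standard errors are √(0.3510×0.6490/450) = 0.02250 and √(0.2830×0.7170/114) = 0.04219.
Because the samples are independent, SE_diff = √(0.02250² + 0.04219²) = 0.04781.
Using z* = 1.960 for 95%, ME = 1.960 × 0.04781 = 0.09371.

0.0937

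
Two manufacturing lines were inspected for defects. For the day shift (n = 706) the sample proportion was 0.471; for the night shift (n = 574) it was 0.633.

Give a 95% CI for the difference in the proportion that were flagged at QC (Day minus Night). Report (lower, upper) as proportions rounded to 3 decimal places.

(-0.216, -0.108)

SE₁ = √(p̂₁(1−p̂₁)/n₁) = √(0.4710·0.5290/706) = 0.01879; SE₂ = √(0.6330·0.3670/574) = 0.02012.
Independent samples: SE of the difference = √(SE₁² + SE₂²) = √(0.0003530641 + 0.0004048144) = 0.02753.
z* for 95% confidence is 1.960, so the margin of error is 1.960 × 0.02753 = 0.05396.
Point estimate p̂₁ − p̂₂ = 0.4710 − 0.6330 = -0.1620.
-0.1620 ± 0.05396 → (-0.216, -0.108).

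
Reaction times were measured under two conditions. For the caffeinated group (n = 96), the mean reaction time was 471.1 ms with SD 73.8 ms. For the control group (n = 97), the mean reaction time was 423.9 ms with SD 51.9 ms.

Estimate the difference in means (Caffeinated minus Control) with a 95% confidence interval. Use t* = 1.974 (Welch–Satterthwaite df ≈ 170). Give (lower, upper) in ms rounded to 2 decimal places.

(29.05, 65.35)

Standard errors of each mean: 73.8/√96 = 7.5322 and 51.9/√97 = 5.2696.
SE(x̄₁ − x̄₂) = √(7.5322² + 5.2696²) = 9.1925 for independent samples with unequal variances.
With t* = 1.974, the margin is 1.974 × 9.1925 = 18.1460.
x̄₁ − x̄₂ = 471.1 − 423.9 = 47.2000; the interval is 47.2000 ± 18.1460 = (29.05, 65.35).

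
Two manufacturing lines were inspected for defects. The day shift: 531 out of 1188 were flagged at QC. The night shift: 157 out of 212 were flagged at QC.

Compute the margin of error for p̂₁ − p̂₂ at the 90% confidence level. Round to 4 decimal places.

Sample proportions: 531/1188 = 0.4470, 157/212 = 0.7406.
Each SE is √(p̂(1−p̂)/n): √(0.4470·0.5530/1188) = 0.01442 and √(0.7406·0.2594/212) = 0.03010.
SE(p̂₁ − p̂₂) = √(SE₁² + SE₂²) = √(0.0002079364 + 0.00090601) = 0.03338, since the two samples are independent.
At 90% confidence z* = 1.645; margin = 1.645 × 0.03338 = 0.05491.

0.0549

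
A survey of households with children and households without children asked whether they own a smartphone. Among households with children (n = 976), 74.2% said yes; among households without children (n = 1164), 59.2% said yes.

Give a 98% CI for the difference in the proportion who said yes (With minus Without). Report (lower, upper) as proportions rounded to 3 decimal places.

(0.103, 0.197)

The two standard errors are √(0.7420×0.2580/976) = 0.01401 and √(0.5920×0.4080/1164) = 0.01441.
Because the samples are independent, SE_diff = √(0.01401² + 0.01441²) = 0.02010.
Using z* = 2.326 for 98%, ME = 2.326 × 0.02010 = 0.04675.
p̂₁ − p̂₂ = 0.1500; interval 0.1500 ± 0.04675 gives (0.103, 0.197).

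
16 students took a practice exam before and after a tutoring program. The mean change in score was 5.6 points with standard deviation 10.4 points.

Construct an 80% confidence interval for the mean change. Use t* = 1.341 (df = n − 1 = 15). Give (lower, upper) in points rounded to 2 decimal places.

This is a matched-pairs design, so SE = s_d/√n = 10.4/√16 = 2.6000.
Margin = 1.341 × 2.6000 = 3.4866; the interval is 5.6 ± 3.4866 = (2.11, 9.09).

(2.11, 9.09)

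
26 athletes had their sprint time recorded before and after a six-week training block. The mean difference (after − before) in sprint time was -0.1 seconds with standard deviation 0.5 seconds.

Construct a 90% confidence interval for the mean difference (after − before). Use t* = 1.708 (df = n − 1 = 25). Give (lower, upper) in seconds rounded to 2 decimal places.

This is a matched-pairs design, so SE = s_d/√n = 0.5/√26 = 0.0981.
Margin = 1.708 × 0.0981 = 0.1676; the interval is -0.1 ± 0.1676 = (-0.27, 0.07).

(-0.27, 0.07)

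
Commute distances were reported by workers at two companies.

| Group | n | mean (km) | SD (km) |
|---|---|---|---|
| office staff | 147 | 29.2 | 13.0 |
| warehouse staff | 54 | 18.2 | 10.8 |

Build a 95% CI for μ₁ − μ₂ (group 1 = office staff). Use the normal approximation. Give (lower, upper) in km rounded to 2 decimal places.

Per-group SEs: s₁/√n₁ = 13.0/√147 = 1.0722, s₂/√n₂ = 10.8/√54 = 1.4697.
Unpooled SE of the difference: √(1.14961284 + 2.16001809) = 1.8192.
Margin of error = z* · SE = 1.960 × 1.8192 = 3.5656.
x̄₁ − x̄₂ = 29.2 − 18.2 = 11.0000.
CI: 11.0000 ± 3.5656 = (7.43, 14.57).

(7.43, 14.57)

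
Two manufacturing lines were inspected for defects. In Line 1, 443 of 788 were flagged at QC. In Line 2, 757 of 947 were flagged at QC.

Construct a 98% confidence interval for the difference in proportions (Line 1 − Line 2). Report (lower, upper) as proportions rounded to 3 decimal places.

First, p̂₁ = 443/788 = 0.5622; p̂₂ = 757/947 = 0.7994.
The two standard errors are √(0.5622×0.4378/788) = 0.01767 and √(0.7994×0.2006/947) = 0.01301.
Because the samples are independent, SE_diff = √(0.01767² + 0.01301²) = 0.02194.
Using z* = 2.326 for 98%, ME = 2.326 × 0.02194 = 0.05103.
p̂₁ − p̂₂ = -0.2372; interval -0.2372 ± 0.05103 gives (-0.288, -0.186).

(-0.288, -0.186)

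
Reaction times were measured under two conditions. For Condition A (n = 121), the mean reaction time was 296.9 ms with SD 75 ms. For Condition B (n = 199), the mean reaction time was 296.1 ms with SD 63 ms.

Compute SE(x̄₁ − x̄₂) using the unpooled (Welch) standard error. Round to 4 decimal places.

8.1506

SE₁ = s₁/√n₁ = 75/√121 = 6.8182; SE₂ = 63/√199 = 4.4660.
Independent samples, unequal variances: SE_diff = √(SE₁² + SE₂²) = √(46.48785124 + 19.945156) = 8.1506.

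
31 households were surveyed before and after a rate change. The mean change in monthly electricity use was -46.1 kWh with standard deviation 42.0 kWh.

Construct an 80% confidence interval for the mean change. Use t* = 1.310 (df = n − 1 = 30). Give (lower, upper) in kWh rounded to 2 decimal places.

(-55.98, -36.22)

This is a matched-pairs design, so SE = s_d/√n = 42.0/√31 = 7.5434.
Margin = 1.310 × 7.5434 = 9.8819; the interval is -46.1 ± 9.8819 = (-55.98, -36.22).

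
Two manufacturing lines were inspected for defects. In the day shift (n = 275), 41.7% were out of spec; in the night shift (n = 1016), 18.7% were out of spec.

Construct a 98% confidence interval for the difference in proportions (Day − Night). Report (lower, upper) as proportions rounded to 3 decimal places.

(0.155, 0.305)

Each SE is √(p̂(1−p̂)/n): √(0.4170·0.5830/275) = 0.02973 and √(0.1870·0.8130/1016) = 0.01223.
SE(p̂₁ − p̂₂) = √(SE₁² + SE₂²) = √(0.0008838729 + 0.0001495729) = 0.03215, since the two samples are independent.
At 98% confidence z* = 2.326; margin = 2.326 × 0.03215 = 0.07478.
The difference is 0.4170 − 0.1870 = 0.2300, so the interval is 0.2300 ± 0.07478 = (0.155, 0.305).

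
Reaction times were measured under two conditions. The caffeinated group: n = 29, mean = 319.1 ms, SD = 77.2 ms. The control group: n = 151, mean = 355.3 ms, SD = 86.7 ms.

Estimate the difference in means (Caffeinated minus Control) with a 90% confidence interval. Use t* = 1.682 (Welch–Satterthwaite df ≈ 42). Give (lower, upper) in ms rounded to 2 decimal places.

Per-group SEs: s₁/√n₁ = 77.2/√29 = 14.3357, s₂/√n₂ = 86.7/√151 = 7.0555.
Unpooled SE of the difference: √(205.51229449 + 49.78008025) = 15.9779.
Margin of error = t* · SE = 1.682 × 15.9779 = 26.8748.
x̄₁ − x̄₂ = 319.1 − 355.3 = -36.2000.
CI: -36.2000 ± 26.8748 = (-63.07, -9.33).

(-63.07, -9.33)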